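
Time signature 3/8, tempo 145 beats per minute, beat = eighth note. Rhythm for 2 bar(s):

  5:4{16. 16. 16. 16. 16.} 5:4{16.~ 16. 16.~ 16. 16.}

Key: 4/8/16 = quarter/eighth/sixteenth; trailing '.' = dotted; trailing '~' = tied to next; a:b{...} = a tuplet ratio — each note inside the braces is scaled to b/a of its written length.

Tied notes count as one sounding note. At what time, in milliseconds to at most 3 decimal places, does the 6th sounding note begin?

note 6 onset = 3b = 1241.379ms

1. 0.0ms @ 0 + 248.276ms (3/5)
2. 248.276ms @ 3/5 + 248.276ms (3/5)
3. 496.552ms @ 6/5 + 248.276ms (3/5)
4. 744.828ms @ 9/5 + 248.276ms (3/5)
5. 993.103ms @ 12/5 + 248.276ms (3/5)
6. 1241.379ms @ 3 + 496.552ms (6/5)
7. 1737.931ms @ 21/5 + 496.552ms (6/5)
8. 2234.483ms @ 27/5 + 248.276ms (3/5)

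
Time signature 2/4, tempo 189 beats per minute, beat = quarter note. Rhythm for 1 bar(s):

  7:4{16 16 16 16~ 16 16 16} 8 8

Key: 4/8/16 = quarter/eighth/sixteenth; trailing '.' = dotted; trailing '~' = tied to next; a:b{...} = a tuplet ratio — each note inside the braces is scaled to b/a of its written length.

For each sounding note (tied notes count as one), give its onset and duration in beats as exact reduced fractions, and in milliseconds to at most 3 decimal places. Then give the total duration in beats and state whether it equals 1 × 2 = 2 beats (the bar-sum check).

1) 0.0ms=0b +45.351ms=1/7b
2) 45.351ms=1/7b +45.351ms=1/7b
3) 90.703ms=2/7b +45.351ms=1/7b
4) 136.054ms=3/7b +90.703ms=2/7b
5) 226.757ms=5/7b +45.351ms=1/7b
6) 272.109ms=6/7b +45.351ms=1/7b
7) 317.46ms=1b +158.73ms=1/2b
8) 476.19ms=3/2b +158.73ms=1/2b
Σ=2b of 2 (189bpm 2/4) — PASS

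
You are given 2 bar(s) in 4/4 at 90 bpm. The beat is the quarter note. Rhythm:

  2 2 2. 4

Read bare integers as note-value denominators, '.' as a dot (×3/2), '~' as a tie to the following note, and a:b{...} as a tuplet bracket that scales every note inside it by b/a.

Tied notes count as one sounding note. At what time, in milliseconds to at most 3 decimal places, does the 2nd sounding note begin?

1. 0.0ms @ 0 + 1333.333ms (2)
2. 1333.333ms @ 2 + 1333.333ms (2)
3. 2666.667ms @ 4 + 2000.0ms (3)
4. 4666.667ms @ 7 + 666.667ms (1)

note 2 onset = 2b = 1333.333ms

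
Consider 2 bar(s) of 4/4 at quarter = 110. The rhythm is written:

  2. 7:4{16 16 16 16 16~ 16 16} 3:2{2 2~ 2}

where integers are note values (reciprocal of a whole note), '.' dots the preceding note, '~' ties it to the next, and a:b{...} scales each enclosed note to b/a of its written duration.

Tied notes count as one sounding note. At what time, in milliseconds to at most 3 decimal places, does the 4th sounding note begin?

note 4 onset = 23/7b = 1792.208ms

1. 0.0ms @ 0 + 1636.364ms (3)
2. 1636.364ms @ 3 + 77.922ms (1/7)
3. 1714.286ms @ 22/7 + 77.922ms (1/7)
4. 1792.208ms @ 23/7 + 77.922ms (1/7)
5. 1870.13ms @ 24/7 + 77.922ms (1/7)
6. 1948.052ms @ 25/7 + 155.844ms (2/7)
7. 2103.896ms @ 27/7 + 77.922ms (1/7)
8. 2181.818ms @ 4 + 727.273ms (4/3)
9. 2909.091ms @ 16/3 + 1454.545ms (8/3)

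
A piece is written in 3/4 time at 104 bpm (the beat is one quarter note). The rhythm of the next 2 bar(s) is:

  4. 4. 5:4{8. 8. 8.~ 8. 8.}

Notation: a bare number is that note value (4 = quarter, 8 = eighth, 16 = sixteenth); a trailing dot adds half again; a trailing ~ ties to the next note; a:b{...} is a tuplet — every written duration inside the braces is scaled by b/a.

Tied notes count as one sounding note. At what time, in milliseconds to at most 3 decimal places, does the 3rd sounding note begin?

note 3 onset = 3b = 1730.769ms

1. 0.0ms @ 0 + 865.385ms (3/2)
2. 865.385ms @ 3/2 + 865.385ms (3/2)
3. 1730.769ms @ 3 + 346.154ms (3/5)
4. 2076.923ms @ 18/5 + 346.154ms (3/5)
5. 2423.077ms @ 21/5 + 692.308ms (6/5)
6. 3115.385ms @ 27/5 + 346.154ms (3/5)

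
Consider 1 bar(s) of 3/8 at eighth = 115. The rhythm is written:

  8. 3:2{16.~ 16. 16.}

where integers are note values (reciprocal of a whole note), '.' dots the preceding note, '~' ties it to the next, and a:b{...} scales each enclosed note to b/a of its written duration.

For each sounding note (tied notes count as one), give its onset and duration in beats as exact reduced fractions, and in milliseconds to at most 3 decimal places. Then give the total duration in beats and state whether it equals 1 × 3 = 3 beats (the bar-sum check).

1) 0.0ms=0b +782.609ms=3/2b
2) 782.609ms=3/2b +521.739ms=1b
3) 1304.348ms=5/2b +260.87ms=1/2b
Σ=3b of 3 (115bpm 3/8) — PASS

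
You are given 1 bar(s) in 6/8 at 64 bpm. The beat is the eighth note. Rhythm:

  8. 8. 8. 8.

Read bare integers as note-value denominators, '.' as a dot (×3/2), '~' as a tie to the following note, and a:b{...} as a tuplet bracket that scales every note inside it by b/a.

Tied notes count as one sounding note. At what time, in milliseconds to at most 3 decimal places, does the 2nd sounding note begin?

1. 0.0ms @ 0 + 1406.25ms (3/2)
2. 1406.25ms @ 3/2 + 1406.25ms (3/2)
3. 2812.5ms @ 3 + 1406.25ms (3/2)
4. 4218.75ms @ 9/2 + 1406.25ms (3/2)

note 2 onset = 3/2b = 1406.25ms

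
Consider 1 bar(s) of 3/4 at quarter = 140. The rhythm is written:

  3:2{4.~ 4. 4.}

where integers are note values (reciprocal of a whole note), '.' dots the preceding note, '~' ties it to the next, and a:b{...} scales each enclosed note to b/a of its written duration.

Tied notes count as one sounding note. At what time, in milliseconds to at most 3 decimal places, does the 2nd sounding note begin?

note 2 onset = 2b = 857.143ms

1. 0.0ms @ 0 + 857.143ms (2)
2. 857.143ms @ 2 + 428.571ms (1)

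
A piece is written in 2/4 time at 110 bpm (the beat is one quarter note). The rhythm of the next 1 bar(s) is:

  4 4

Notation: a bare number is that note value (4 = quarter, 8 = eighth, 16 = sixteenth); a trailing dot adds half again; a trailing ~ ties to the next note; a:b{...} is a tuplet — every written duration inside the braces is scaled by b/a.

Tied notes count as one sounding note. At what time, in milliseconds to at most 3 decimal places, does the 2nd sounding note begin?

1. 0.0ms @ 0 + 545.455ms (1)
2. 545.455ms @ 1 + 545.455ms (1)

note 2 onset = 1b = 545.455ms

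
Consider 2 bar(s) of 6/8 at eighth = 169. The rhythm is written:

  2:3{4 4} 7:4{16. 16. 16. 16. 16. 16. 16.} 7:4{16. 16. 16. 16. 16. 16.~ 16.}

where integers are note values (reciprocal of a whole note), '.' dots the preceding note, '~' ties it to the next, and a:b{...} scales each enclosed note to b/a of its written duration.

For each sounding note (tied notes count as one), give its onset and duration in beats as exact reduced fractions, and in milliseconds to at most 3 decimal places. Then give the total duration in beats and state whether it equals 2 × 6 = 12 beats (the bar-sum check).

1) 0.0ms=0b +1065.089ms=3b
2) 1065.089ms=3b +1065.089ms=3b
3) 2130.178ms=6b +152.156ms=3/7b
4) 2282.333ms=45/7b +152.156ms=3/7b
5) 2434.489ms=48/7b +152.156ms=3/7b
6) 2586.644ms=51/7b +152.156ms=3/7b
7) 2738.8ms=54/7b +152.156ms=3/7b
8) 2890.955ms=57/7b +152.156ms=3/7b
9) 3043.111ms=60/7b +152.156ms=3/7b
10) 3195.266ms=9b +152.156ms=3/7b
11) 3347.422ms=66/7b +152.156ms=3/7b
12) 3499.577ms=69/7b +152.156ms=3/7b
13) 3651.733ms=72/7b +152.156ms=3/7b
14) 3803.888ms=75/7b +152.156ms=3/7b
15) 3956.044ms=78/7b +304.311ms=6/7b
Σ=12b of 12 (169bpm 6/8) — PASS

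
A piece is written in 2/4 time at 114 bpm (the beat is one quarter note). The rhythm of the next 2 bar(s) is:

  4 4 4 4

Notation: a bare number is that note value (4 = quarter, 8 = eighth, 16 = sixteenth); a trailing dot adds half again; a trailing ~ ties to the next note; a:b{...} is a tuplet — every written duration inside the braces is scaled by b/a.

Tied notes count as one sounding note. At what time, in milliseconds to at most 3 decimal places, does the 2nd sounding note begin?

1. 0.0ms @ 0 + 526.316ms (1)
2. 526.316ms @ 1 + 526.316ms (1)
3. 1052.632ms @ 2 + 526.316ms (1)
4. 1578.947ms @ 3 + 526.316ms (1)

note 2 onset = 1b = 526.316ms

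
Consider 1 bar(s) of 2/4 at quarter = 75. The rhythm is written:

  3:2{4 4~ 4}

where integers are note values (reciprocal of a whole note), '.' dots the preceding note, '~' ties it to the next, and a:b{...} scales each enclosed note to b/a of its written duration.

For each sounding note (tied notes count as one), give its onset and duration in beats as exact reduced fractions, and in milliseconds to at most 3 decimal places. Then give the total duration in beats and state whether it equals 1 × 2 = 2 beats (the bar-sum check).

1) 0.0ms=0b +533.333ms=2/3b
2) 533.333ms=2/3b +1066.667ms=4/3b
Σ=2b of 2 (75bpm 2/4) — PASS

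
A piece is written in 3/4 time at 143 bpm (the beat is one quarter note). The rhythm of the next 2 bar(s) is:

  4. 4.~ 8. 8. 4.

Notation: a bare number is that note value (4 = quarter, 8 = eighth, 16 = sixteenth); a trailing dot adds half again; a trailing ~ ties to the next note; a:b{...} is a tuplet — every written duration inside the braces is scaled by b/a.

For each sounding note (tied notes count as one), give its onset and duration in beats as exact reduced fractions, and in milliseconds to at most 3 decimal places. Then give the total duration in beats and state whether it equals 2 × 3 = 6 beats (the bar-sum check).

1) 0.0ms=0b +629.371ms=3/2b
2) 629.371ms=3/2b +944.056ms=9/4b
3) 1573.427ms=15/4b +314.685ms=3/4b
4) 1888.112ms=9/2b +629.371ms=3/2b
Σ=6b of 6 (143bpm 3/4) — PASS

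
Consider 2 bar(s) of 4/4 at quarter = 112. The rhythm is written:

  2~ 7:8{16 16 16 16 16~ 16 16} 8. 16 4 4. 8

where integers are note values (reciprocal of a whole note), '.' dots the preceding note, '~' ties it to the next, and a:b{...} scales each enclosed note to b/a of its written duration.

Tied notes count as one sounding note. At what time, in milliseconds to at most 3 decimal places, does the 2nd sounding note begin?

1. 0.0ms @ 0 + 1224.49ms (16/7)
2. 1224.49ms @ 16/7 + 153.061ms (2/7)
3. 1377.551ms @ 18/7 + 153.061ms (2/7)
4. 1530.612ms @ 20/7 + 153.061ms (2/7)
5. 1683.673ms @ 22/7 + 306.122ms (4/7)
6. 1989.796ms @ 26/7 + 153.061ms (2/7)
7. 2142.857ms @ 4 + 401.786ms (3/4)
8. 2544.643ms @ 19/4 + 133.929ms (1/4)
9. 2678.571ms @ 5 + 535.714ms (1)
10. 3214.286ms @ 6 + 803.571ms (3/2)
11. 4017.857ms @ 15/2 + 267.857ms (1/2)

note 2 onset = 16/7b = 1224.49ms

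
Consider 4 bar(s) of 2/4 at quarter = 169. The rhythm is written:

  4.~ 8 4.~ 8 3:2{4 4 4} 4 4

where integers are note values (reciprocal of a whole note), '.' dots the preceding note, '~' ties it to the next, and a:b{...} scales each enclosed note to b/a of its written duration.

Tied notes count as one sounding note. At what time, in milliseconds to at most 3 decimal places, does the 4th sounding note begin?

note 4 onset = 14/3b = 1656.805ms

1. 0.0ms @ 0 + 710.059ms (2)
2. 710.059ms @ 2 + 710.059ms (2)
3. 1420.118ms @ 4 + 236.686ms (2/3)
4. 1656.805ms @ 14/3 + 236.686ms (2/3)
5. 1893.491ms @ 16/3 + 236.686ms (2/3)
6. 2130.178ms @ 6 + 355.03ms (1)
7. 2485.207ms @ 7 + 355.03ms (1)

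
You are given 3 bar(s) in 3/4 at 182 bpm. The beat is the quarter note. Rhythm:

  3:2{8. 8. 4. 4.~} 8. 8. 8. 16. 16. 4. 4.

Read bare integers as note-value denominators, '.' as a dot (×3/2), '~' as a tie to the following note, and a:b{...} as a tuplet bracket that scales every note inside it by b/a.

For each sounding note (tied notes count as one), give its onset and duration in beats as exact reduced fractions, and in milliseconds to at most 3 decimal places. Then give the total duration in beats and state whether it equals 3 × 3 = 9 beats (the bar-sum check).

1) 0.0ms=0b +164.835ms=1/2b
2) 164.835ms=1/2b +164.835ms=1/2b
3) 329.67ms=1b +329.67ms=1b
4) 659.341ms=2b +576.923ms=7/4b
5) 1236.264ms=15/4b +247.253ms=3/4b
6) 1483.516ms=9/2b +247.253ms=3/4b
7) 1730.769ms=21/4b +123.626ms=3/8b
8) 1854.396ms=45/8b +123.626ms=3/8b
9) 1978.022ms=6b +494.505ms=3/2b
10) 2472.527ms=15/2b +494.505ms=3/2b
Σ=9b of 9 (182bpm 3/4) — PASS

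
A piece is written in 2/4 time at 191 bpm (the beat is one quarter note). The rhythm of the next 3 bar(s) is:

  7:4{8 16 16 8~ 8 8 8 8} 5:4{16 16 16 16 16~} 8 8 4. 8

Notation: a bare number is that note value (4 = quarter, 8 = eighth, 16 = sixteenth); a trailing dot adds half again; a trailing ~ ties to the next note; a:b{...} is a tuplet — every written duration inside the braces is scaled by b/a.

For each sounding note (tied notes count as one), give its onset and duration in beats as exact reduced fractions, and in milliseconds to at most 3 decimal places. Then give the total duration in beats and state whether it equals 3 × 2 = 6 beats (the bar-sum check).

1) 0.0ms=0b +89.753ms=2/7b
2) 89.753ms=2/7b +44.877ms=1/7b
3) 134.63ms=3/7b +44.877ms=1/7b
4) 179.506ms=4/7b +179.506ms=4/7b
5) 359.013ms=8/7b +89.753ms=2/7b
6) 448.766ms=10/7b +89.753ms=2/7b
7) 538.519ms=12/7b +89.753ms=2/7b
8) 628.272ms=2b +62.827ms=1/5b
9) 691.099ms=11/5b +62.827ms=1/5b
10) 753.927ms=12/5b +62.827ms=1/5b
11) 816.754ms=13/5b +62.827ms=1/5b
12) 879.581ms=14/5b +219.895ms=7/10b
13) 1099.476ms=7/2b +157.068ms=1/2b
14) 1256.545ms=4b +471.204ms=3/2b
15) 1727.749ms=11/2b +157.068ms=1/2b
Σ=6b of 6 (191bpm 2/4) — PASS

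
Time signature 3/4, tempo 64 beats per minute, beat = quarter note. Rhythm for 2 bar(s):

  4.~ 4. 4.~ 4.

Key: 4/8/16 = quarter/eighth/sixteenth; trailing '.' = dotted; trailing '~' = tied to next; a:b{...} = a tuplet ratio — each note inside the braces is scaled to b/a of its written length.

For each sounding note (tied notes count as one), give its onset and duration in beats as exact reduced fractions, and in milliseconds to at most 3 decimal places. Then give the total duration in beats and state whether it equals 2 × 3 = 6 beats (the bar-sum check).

1) 0.0ms=0b +2812.5ms=3b
2) 2812.5ms=3b +2812.5ms=3b
Σ=6b of 6 (64bpm 3/4) — PASS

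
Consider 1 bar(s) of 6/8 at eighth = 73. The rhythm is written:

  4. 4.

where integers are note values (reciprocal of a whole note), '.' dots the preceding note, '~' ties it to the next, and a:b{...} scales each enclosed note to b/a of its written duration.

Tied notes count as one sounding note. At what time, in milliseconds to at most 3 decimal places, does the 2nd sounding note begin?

1. 0.0ms @ 0 + 2465.753ms (3)
2. 2465.753ms @ 3 + 2465.753ms (3)

note 2 onset = 3b = 2465.753ms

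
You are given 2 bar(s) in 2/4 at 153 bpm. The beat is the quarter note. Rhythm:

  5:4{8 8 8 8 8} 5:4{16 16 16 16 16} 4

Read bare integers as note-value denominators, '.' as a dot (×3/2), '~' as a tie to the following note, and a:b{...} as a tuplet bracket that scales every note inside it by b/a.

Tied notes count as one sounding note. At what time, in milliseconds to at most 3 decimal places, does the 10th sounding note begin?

note 10 onset = 14/5b = 1098.039ms

1. 0.0ms @ 0 + 156.863ms (2/5)
2. 156.863ms @ 2/5 + 156.863ms (2/5)
3. 313.725ms @ 4/5 + 156.863ms (2/5)
4. 470.588ms @ 6/5 + 156.863ms (2/5)
5. 627.451ms @ 8/5 + 156.863ms (2/5)
6. 784.314ms @ 2 + 78.431ms (1/5)
7. 862.745ms @ 11/5 + 78.431ms (1/5)
8. 941.176ms @ 12/5 + 78.431ms (1/5)
9. 1019.608ms @ 13/5 + 78.431ms (1/5)
10. 1098.039ms @ 14/5 + 78.431ms (1/5)
11. 1176.471ms @ 3 + 392.157ms (1)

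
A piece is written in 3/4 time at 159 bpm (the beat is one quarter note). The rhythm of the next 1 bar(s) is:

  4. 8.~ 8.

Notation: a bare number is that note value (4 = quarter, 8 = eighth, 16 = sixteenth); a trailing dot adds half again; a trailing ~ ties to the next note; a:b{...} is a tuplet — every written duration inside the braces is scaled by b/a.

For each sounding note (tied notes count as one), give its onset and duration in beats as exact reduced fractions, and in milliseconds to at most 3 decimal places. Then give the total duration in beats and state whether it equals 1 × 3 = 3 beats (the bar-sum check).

1) 0.0ms=0b +566.038ms=3/2b
2) 566.038ms=3/2b +566.038ms=3/2b
Σ=3b of 3 (159bpm 3/4) — PASS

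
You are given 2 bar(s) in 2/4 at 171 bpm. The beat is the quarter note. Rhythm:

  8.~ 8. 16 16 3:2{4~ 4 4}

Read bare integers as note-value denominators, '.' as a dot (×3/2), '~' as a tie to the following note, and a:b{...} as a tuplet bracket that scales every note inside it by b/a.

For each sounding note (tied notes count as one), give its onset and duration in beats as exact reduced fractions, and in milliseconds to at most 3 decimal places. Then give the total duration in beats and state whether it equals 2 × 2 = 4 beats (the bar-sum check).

1) 0.0ms=0b +526.316ms=3/2b
2) 526.316ms=3/2b +87.719ms=1/4b
3) 614.035ms=7/4b +87.719ms=1/4b
4) 701.754ms=2b +467.836ms=4/3b
5) 1169.591ms=10/3b +233.918ms=2/3b
Σ=4b of 4 (171bpm 2/4) — PASS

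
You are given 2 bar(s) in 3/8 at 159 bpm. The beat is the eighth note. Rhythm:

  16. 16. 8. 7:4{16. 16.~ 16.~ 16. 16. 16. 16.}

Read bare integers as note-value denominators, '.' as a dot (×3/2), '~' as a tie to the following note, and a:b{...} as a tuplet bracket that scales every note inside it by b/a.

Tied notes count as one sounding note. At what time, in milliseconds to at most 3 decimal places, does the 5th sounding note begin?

1. 0.0ms @ 0 + 283.019ms (3/4)
2. 283.019ms @ 3/4 + 283.019ms (3/4)
3. 566.038ms @ 3/2 + 566.038ms (3/2)
4. 1132.075ms @ 3 + 161.725ms (3/7)
5. 1293.801ms @ 24/7 + 485.175ms (9/7)
6. 1778.976ms @ 33/7 + 161.725ms (3/7)
7. 1940.701ms @ 36/7 + 161.725ms (3/7)
8. 2102.426ms @ 39/7 + 161.725ms (3/7)

note 5 onset = 24/7b = 1293.801ms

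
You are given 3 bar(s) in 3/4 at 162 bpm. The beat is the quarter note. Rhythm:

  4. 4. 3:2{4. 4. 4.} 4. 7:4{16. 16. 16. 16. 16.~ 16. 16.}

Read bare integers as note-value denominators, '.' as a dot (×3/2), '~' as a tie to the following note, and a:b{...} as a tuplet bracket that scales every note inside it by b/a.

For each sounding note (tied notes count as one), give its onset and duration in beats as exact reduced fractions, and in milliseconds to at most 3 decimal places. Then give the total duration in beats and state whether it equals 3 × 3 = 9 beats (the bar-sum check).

1) 0.0ms=0b +555.556ms=3/2b
2) 555.556ms=3/2b +555.556ms=3/2b
3) 1111.111ms=3b +370.37ms=1b
4) 1481.481ms=4b +370.37ms=1b
5) 1851.852ms=5b +370.37ms=1b
6) 2222.222ms=6b +555.556ms=3/2b
7) 2777.778ms=15/2b +79.365ms=3/14b
8) 2857.143ms=54/7b +79.365ms=3/14b
9) 2936.508ms=111/14b +79.365ms=3/14b
10) 3015.873ms=57/7b +79.365ms=3/14b
11) 3095.238ms=117/14b +158.73ms=3/7b
12) 3253.968ms=123/14b +79.365ms=3/14b
Σ=9b of 9 (162bpm 3/4) — PASS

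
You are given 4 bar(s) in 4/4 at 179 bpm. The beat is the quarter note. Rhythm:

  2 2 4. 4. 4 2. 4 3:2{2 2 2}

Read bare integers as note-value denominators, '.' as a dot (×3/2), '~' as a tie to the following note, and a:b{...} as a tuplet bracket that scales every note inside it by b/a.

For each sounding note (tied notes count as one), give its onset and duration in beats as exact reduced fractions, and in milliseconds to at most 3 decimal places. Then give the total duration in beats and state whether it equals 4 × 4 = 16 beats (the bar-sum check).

1) 0.0ms=0b +670.391ms=2b
2) 670.391ms=2b +670.391ms=2b
3) 1340.782ms=4b +502.793ms=3/2b
4) 1843.575ms=11/2b +502.793ms=3/2b
5) 2346.369ms=7b +335.196ms=1b
6) 2681.564ms=8b +1005.587ms=3b
7) 3687.151ms=11b +335.196ms=1b
8) 4022.346ms=12b +446.927ms=4/3b
9) 4469.274ms=40/3b +446.927ms=4/3b
10) 4916.201ms=44/3b +446.927ms=4/3b
Σ=16b of 16 (179bpm 4/4) — PASS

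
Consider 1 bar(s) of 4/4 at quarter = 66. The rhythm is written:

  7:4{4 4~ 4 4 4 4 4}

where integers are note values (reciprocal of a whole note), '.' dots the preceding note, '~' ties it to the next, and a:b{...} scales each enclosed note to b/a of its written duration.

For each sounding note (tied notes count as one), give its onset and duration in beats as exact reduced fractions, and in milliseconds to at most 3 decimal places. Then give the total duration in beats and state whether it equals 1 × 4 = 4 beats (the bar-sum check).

1) 0.0ms=0b +519.481ms=4/7b
2) 519.481ms=4/7b +1038.961ms=8/7b
3) 1558.442ms=12/7b +519.481ms=4/7b
4) 2077.922ms=16/7b +519.481ms=4/7b
5) 2597.403ms=20/7b +519.481ms=4/7b
6) 3116.883ms=24/7b +519.481ms=4/7b
Σ=4b of 4 (66bpm 4/4) — PASS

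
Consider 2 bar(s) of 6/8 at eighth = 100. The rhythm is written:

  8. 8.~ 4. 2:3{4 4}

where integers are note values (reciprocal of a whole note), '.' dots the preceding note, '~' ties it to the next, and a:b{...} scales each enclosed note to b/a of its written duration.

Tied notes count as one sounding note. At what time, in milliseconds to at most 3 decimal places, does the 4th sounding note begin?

note 4 onset = 9b = 5400.0ms

1. 0.0ms @ 0 + 900.0ms (3/2)
2. 900.0ms @ 3/2 + 2700.0ms (9/2)
3. 3600.0ms @ 6 + 1800.0ms (3)
4. 5400.0ms @ 9 + 1800.0ms (3)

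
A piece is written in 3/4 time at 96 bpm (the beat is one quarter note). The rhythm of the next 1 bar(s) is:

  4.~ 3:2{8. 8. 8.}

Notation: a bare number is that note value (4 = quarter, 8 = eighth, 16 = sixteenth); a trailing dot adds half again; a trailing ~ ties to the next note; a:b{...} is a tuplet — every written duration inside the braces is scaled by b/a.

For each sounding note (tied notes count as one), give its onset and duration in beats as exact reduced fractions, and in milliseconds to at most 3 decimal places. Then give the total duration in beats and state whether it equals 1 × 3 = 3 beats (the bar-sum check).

1) 0.0ms=0b +1250.0ms=2b
2) 1250.0ms=2b +312.5ms=1/2b
3) 1562.5ms=5/2b +312.5ms=1/2b
Σ=3b of 3 (96bpm 3/4) — PASS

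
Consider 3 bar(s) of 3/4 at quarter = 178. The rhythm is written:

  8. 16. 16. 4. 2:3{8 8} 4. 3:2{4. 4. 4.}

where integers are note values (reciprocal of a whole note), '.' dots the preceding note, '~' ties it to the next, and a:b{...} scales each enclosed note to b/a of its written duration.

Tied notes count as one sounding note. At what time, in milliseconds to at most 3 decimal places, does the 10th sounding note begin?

1. 0.0ms @ 0 + 252.809ms (3/4)
2. 252.809ms @ 3/4 + 126.404ms (3/8)
3. 379.213ms @ 9/8 + 126.404ms (3/8)
4. 505.618ms @ 3/2 + 505.618ms (3/2)
5. 1011.236ms @ 3 + 252.809ms (3/4)
6. 1264.045ms @ 15/4 + 252.809ms (3/4)
7. 1516.854ms @ 9/2 + 505.618ms (3/2)
8. 2022.472ms @ 6 + 337.079ms (1)
9. 2359.551ms @ 7 + 337.079ms (1)
10. 2696.629ms @ 8 + 337.079ms (1)

note 10 onset = 8b = 2696.629ms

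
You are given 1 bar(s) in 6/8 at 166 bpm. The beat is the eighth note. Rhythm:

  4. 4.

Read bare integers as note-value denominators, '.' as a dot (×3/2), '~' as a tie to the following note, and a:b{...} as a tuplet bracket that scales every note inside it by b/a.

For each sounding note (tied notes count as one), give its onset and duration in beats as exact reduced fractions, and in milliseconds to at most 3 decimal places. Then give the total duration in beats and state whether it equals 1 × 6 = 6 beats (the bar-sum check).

1) 0.0ms=0b +1084.337ms=3b
2) 1084.337ms=3b +1084.337ms=3b
Σ=6b of 6 (166bpm 6/8) — PASS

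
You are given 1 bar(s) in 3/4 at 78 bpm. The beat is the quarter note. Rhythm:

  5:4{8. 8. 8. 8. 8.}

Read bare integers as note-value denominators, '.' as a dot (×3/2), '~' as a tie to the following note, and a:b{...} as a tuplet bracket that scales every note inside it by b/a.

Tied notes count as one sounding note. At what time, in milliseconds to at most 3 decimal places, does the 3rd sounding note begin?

note 3 onset = 6/5b = 923.077ms

1. 0.0ms @ 0 + 461.538ms (3/5)
2. 461.538ms @ 3/5 + 461.538ms (3/5)
3. 923.077ms @ 6/5 + 461.538ms (3/5)
4. 1384.615ms @ 9/5 + 461.538ms (3/5)
5. 1846.154ms @ 12/5 + 461.538ms (3/5)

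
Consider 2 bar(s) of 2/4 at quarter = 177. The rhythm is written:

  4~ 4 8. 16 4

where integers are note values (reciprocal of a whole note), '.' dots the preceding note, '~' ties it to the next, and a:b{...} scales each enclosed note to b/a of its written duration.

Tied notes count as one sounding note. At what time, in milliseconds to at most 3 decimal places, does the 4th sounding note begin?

1. 0.0ms @ 0 + 677.966ms (2)
2. 677.966ms @ 2 + 254.237ms (3/4)
3. 932.203ms @ 11/4 + 84.746ms (1/4)
4. 1016.949ms @ 3 + 338.983ms (1)

note 4 onset = 3b = 1016.949ms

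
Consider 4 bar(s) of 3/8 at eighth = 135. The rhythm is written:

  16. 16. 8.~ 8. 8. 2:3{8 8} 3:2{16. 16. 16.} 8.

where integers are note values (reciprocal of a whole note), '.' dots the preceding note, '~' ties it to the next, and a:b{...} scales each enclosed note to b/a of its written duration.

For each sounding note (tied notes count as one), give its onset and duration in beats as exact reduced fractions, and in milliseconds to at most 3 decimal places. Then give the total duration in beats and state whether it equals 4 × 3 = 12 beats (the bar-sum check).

1) 0.0ms=0b +333.333ms=3/4b
2) 333.333ms=3/4b +333.333ms=3/4b
3) 666.667ms=3/2b +1333.333ms=3b
4) 2000.0ms=9/2b +666.667ms=3/2b
5) 2666.667ms=6b +666.667ms=3/2b
6) 3333.333ms=15/2b +666.667ms=3/2b
7) 4000.0ms=9b +222.222ms=1/2b
8) 4222.222ms=19/2b +222.222ms=1/2b
9) 4444.444ms=10b +222.222ms=1/2b
10) 4666.667ms=21/2b +666.667ms=3/2b
Σ=12b of 12 (135bpm 3/8) — PASS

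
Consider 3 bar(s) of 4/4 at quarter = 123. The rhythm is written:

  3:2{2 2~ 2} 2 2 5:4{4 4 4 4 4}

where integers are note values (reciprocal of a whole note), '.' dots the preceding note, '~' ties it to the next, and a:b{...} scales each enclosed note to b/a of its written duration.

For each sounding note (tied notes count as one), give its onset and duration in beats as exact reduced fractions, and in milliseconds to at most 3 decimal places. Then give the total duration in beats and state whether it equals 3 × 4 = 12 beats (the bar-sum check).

1) 0.0ms=0b +650.407ms=4/3b
2) 650.407ms=4/3b +1300.813ms=8/3b
3) 1951.22ms=4b +975.61ms=2b
4) 2926.829ms=6b +975.61ms=2b
5) 3902.439ms=8b +390.244ms=4/5b
6) 4292.683ms=44/5b +390.244ms=4/5b
7) 4682.927ms=48/5b +390.244ms=4/5b
8) 5073.171ms=52/5b +390.244ms=4/5b
9) 5463.415ms=56/5b +390.244ms=4/5b
Σ=12b of 12 (123bpm 4/4) — PASS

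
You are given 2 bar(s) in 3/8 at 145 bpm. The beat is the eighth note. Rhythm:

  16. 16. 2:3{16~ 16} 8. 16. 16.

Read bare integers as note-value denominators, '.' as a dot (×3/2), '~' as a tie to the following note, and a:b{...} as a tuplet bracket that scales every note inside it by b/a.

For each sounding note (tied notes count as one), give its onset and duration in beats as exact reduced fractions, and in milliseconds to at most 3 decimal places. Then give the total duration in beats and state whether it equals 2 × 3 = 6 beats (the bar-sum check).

1) 0.0ms=0b +310.345ms=3/4b
2) 310.345ms=3/4b +310.345ms=3/4b
3) 620.69ms=3/2b +620.69ms=3/2b
4) 1241.379ms=3b +620.69ms=3/2b
5) 1862.069ms=9/2b +310.345ms=3/4b
6) 2172.414ms=21/4b +310.345ms=3/4b
Σ=6b of 6 (145bpm 3/8) — PASS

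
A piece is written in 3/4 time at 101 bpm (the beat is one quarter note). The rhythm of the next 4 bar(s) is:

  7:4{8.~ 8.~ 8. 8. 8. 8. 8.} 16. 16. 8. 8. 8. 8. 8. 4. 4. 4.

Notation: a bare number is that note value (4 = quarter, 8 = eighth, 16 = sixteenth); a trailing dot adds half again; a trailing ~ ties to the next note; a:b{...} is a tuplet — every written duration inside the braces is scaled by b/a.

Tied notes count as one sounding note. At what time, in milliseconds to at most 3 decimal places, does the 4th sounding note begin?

note 4 onset = 15/7b = 1272.984ms

1. 0.0ms @ 0 + 763.791ms (9/7)
2. 763.791ms @ 9/7 + 254.597ms (3/7)
3. 1018.388ms @ 12/7 + 254.597ms (3/7)
4. 1272.984ms @ 15/7 + 254.597ms (3/7)
5. 1527.581ms @ 18/7 + 254.597ms (3/7)
6. 1782.178ms @ 3 + 222.772ms (3/8)
7. 2004.95ms @ 27/8 + 222.772ms (3/8)
8. 2227.723ms @ 15/4 + 445.545ms (3/4)
9. 2673.267ms @ 9/2 + 445.545ms (3/4)
10. 3118.812ms @ 21/4 + 445.545ms (3/4)
11. 3564.356ms @ 6 + 445.545ms (3/4)
12. 4009.901ms @ 27/4 + 445.545ms (3/4)
13. 4455.446ms @ 15/2 + 891.089ms (3/2)
14. 5346.535ms @ 9 + 891.089ms (3/2)
15. 6237.624ms @ 21/2 + 891.089ms (3/2)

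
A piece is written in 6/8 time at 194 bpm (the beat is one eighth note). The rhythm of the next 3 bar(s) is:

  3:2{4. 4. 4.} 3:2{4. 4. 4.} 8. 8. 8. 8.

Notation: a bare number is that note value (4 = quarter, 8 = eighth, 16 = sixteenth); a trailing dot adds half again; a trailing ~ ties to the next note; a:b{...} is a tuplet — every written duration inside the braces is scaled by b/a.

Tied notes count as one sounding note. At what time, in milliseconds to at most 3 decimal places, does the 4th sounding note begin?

1. 0.0ms @ 0 + 618.557ms (2)
2. 618.557ms @ 2 + 618.557ms (2)
3. 1237.113ms @ 4 + 618.557ms (2)
4. 1855.67ms @ 6 + 618.557ms (2)
5. 2474.227ms @ 8 + 618.557ms (2)
6. 3092.784ms @ 10 + 618.557ms (2)
7. 3711.34ms @ 12 + 463.918ms (3/2)
8. 4175.258ms @ 27/2 + 463.918ms (3/2)
9. 4639.175ms @ 15 + 463.918ms (3/2)
10. 5103.093ms @ 33/2 + 463.918ms (3/2)

note 4 onset = 6b = 1855.67ms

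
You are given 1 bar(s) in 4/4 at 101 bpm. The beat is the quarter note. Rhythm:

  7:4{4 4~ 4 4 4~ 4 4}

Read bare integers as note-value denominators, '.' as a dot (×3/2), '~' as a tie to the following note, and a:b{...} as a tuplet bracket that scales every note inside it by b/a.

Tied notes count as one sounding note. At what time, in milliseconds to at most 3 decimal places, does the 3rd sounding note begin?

note 3 onset = 12/7b = 1018.388ms

1. 0.0ms @ 0 + 339.463ms (4/7)
2. 339.463ms @ 4/7 + 678.925ms (8/7)
3. 1018.388ms @ 12/7 + 339.463ms (4/7)
4. 1357.85ms @ 16/7 + 678.925ms (8/7)
5. 2036.775ms @ 24/7 + 339.463ms (4/7)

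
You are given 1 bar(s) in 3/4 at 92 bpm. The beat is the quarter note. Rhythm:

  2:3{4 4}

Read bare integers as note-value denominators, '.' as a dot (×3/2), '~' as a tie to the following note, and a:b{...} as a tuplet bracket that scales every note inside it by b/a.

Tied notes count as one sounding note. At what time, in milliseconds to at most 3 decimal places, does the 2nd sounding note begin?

1. 0.0ms @ 0 + 978.261ms (3/2)
2. 978.261ms @ 3/2 + 978.261ms (3/2)

note 2 onset = 3/2b = 978.261ms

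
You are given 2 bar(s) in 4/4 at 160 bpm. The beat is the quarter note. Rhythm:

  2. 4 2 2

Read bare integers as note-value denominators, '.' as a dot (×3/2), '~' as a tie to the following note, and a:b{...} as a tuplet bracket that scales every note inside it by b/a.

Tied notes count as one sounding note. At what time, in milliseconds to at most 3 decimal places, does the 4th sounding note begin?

note 4 onset = 6b = 2250.0ms

1. 0.0ms @ 0 + 1125.0ms (3)
2. 1125.0ms @ 3 + 375.0ms (1)
3. 1500.0ms @ 4 + 750.0ms (2)
4. 2250.0ms @ 6 + 750.0ms (2)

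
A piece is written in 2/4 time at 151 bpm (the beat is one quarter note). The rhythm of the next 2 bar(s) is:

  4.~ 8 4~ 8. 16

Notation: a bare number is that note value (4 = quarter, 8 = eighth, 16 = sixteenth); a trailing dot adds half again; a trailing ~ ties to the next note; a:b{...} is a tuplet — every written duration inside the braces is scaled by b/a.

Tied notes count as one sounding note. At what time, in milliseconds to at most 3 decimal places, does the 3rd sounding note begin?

1. 0.0ms @ 0 + 794.702ms (2)
2. 794.702ms @ 2 + 695.364ms (7/4)
3. 1490.066ms @ 15/4 + 99.338ms (1/4)

note 3 onset = 15/4b = 1490.066ms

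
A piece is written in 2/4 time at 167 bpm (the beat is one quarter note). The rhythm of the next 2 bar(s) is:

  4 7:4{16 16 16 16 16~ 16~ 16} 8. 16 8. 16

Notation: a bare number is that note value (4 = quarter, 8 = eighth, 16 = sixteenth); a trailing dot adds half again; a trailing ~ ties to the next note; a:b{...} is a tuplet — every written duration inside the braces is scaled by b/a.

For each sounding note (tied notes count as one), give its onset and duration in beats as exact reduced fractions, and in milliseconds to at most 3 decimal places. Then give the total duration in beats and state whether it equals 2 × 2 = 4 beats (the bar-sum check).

1) 0.0ms=0b +359.281ms=1b
2) 359.281ms=1b +51.326ms=1/7b
3) 410.607ms=8/7b +51.326ms=1/7b
4) 461.933ms=9/7b +51.326ms=1/7b
5) 513.259ms=10/7b +51.326ms=1/7b
6) 564.585ms=11/7b +153.978ms=3/7b
7) 718.563ms=2b +269.461ms=3/4b
8) 988.024ms=11/4b +89.82ms=1/4b
9) 1077.844ms=3b +269.461ms=3/4b
10) 1347.305ms=15/4b +89.82ms=1/4b
Σ=4b of 4 (167bpm 2/4) — PASS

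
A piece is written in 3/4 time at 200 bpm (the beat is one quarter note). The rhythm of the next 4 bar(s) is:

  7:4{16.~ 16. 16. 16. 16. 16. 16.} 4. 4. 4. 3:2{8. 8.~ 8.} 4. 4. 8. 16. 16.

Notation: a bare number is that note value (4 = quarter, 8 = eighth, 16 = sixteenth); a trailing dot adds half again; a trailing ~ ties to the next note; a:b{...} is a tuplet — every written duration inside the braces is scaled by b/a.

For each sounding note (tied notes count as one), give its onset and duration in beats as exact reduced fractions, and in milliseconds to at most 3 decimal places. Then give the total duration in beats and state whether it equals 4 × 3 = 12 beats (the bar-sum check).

1) 0.0ms=0b +128.571ms=3/7b
2) 128.571ms=3/7b +64.286ms=3/14b
3) 192.857ms=9/14b +64.286ms=3/14b
4) 257.143ms=6/7b +64.286ms=3/14b
5) 321.429ms=15/14b +64.286ms=3/14b
6) 385.714ms=9/7b +64.286ms=3/14b
7) 450.0ms=3/2b +450.0ms=3/2b
8) 900.0ms=3b +450.0ms=3/2b
9) 1350.0ms=9/2b +450.0ms=3/2b
10) 1800.0ms=6b +150.0ms=1/2b
11) 1950.0ms=13/2b +300.0ms=1b
12) 2250.0ms=15/2b +450.0ms=3/2b
13) 2700.0ms=9b +450.0ms=3/2b
14) 3150.0ms=21/2b +225.0ms=3/4b
15) 3375.0ms=45/4b +112.5ms=3/8b
16) 3487.5ms=93/8b +112.5ms=3/8b
Σ=12b of 12 (200bpm 3/4) — PASS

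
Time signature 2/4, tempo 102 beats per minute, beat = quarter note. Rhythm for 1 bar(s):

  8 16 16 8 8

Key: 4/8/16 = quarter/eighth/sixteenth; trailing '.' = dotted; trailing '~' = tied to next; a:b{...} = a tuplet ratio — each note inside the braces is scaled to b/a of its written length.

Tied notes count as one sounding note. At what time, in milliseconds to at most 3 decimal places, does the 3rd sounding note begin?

1. 0.0ms @ 0 + 294.118ms (1/2)
2. 294.118ms @ 1/2 + 147.059ms (1/4)
3. 441.176ms @ 3/4 + 147.059ms (1/4)
4. 588.235ms @ 1 + 294.118ms (1/2)
5. 882.353ms @ 3/2 + 294.118ms (1/2)

note 3 onset = 3/4b = 441.176ms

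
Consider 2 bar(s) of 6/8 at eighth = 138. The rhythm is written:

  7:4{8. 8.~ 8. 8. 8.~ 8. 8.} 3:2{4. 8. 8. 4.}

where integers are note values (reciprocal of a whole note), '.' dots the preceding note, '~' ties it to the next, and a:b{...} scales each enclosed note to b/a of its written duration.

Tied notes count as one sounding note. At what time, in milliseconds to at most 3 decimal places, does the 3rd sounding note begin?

note 3 onset = 18/7b = 1118.012ms

1. 0.0ms @ 0 + 372.671ms (6/7)
2. 372.671ms @ 6/7 + 745.342ms (12/7)
3. 1118.012ms @ 18/7 + 372.671ms (6/7)
4. 1490.683ms @ 24/7 + 745.342ms (12/7)
5. 2236.025ms @ 36/7 + 372.671ms (6/7)
6. 2608.696ms @ 6 + 869.565ms (2)
7. 3478.261ms @ 8 + 434.783ms (1)
8. 3913.043ms @ 9 + 434.783ms (1)
9. 4347.826ms @ 10 + 869.565ms (2)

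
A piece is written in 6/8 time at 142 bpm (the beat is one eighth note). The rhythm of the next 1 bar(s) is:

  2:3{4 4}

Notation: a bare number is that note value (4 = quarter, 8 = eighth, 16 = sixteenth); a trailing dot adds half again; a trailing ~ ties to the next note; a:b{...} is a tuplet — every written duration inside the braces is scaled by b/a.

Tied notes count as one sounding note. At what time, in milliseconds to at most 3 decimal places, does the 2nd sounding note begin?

note 2 onset = 3b = 1267.606ms

1. 0.0ms @ 0 + 1267.606ms (3)
2. 1267.606ms @ 3 + 1267.606ms (3)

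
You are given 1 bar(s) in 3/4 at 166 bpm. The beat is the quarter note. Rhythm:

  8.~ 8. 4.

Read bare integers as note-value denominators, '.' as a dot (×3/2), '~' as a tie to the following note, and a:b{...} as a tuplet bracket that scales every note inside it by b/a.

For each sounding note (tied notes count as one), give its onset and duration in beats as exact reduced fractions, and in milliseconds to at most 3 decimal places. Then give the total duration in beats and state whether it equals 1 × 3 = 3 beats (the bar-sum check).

1) 0.0ms=0b +542.169ms=3/2b
2) 542.169ms=3/2b +542.169ms=3/2b
Σ=3b of 3 (166bpm 3/4) — PASS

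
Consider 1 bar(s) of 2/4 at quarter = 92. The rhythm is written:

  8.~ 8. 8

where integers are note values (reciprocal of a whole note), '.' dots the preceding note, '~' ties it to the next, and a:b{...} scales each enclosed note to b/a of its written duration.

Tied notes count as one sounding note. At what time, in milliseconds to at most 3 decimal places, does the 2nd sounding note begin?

note 2 onset = 3/2b = 978.261ms

1. 0.0ms @ 0 + 978.261ms (3/2)
2. 978.261ms @ 3/2 + 326.087ms (1/2)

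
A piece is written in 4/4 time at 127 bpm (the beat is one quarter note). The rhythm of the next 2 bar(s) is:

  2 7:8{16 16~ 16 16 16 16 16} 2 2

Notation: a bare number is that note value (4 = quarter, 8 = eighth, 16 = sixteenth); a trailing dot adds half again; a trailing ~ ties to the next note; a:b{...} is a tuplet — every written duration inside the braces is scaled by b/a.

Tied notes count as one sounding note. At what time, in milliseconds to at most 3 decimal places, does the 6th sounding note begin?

note 6 onset = 24/7b = 1619.798ms

1. 0.0ms @ 0 + 944.882ms (2)
2. 944.882ms @ 2 + 134.983ms (2/7)
3. 1079.865ms @ 16/7 + 269.966ms (4/7)
4. 1349.831ms @ 20/7 + 134.983ms (2/7)
5. 1484.814ms @ 22/7 + 134.983ms (2/7)
6. 1619.798ms @ 24/7 + 134.983ms (2/7)
7. 1754.781ms @ 26/7 + 134.983ms (2/7)
8. 1889.764ms @ 4 + 944.882ms (2)
9. 2834.646ms @ 6 + 944.882ms (2)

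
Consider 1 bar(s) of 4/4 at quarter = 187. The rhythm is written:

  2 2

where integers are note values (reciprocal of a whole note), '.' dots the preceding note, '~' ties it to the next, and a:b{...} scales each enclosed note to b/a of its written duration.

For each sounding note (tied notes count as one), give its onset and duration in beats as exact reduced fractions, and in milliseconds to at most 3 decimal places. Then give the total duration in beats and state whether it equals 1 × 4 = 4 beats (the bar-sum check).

1) 0.0ms=0b +641.711ms=2b
2) 641.711ms=2b +641.711ms=2b
Σ=4b of 4 (187bpm 4/4) — PASS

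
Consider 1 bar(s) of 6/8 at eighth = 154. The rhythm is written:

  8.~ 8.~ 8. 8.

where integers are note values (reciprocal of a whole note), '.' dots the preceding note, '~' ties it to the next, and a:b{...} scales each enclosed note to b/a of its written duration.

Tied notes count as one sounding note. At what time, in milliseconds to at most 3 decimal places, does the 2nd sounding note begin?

note 2 onset = 9/2b = 1753.247ms

1. 0.0ms @ 0 + 1753.247ms (9/2)
2. 1753.247ms @ 9/2 + 584.416ms (3/2)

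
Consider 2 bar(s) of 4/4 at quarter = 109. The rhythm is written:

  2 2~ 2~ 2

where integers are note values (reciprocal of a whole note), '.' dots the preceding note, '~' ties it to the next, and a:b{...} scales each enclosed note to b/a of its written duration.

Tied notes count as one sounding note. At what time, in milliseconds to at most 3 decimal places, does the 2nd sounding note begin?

1. 0.0ms @ 0 + 1100.917ms (2)
2. 1100.917ms @ 2 + 3302.752ms (6)

note 2 onset = 2b = 1100.917ms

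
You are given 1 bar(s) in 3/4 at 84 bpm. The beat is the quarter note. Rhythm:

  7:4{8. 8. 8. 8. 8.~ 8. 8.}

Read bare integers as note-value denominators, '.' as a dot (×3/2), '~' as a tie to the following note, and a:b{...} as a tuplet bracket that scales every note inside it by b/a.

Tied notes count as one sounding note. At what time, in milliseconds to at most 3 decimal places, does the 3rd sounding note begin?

note 3 onset = 6/7b = 612.245ms

1. 0.0ms @ 0 + 306.122ms (3/7)
2. 306.122ms @ 3/7 + 306.122ms (3/7)
3. 612.245ms @ 6/7 + 306.122ms (3/7)
4. 918.367ms @ 9/7 + 306.122ms (3/7)
5. 1224.49ms @ 12/7 + 612.245ms (6/7)
6. 1836.735ms @ 18/7 + 306.122ms (3/7)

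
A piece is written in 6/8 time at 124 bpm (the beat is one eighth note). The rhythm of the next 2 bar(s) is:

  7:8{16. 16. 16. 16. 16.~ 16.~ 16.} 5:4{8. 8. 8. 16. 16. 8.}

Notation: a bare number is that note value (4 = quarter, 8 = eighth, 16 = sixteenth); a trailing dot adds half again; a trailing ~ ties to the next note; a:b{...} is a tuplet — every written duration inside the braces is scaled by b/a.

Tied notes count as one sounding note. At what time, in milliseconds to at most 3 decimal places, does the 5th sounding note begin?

note 5 onset = 24/7b = 1658.986ms

1. 0.0ms @ 0 + 414.747ms (6/7)
2. 414.747ms @ 6/7 + 414.747ms (6/7)
3. 829.493ms @ 12/7 + 414.747ms (6/7)
4. 1244.24ms @ 18/7 + 414.747ms (6/7)
5. 1658.986ms @ 24/7 + 1244.24ms (18/7)
6. 2903.226ms @ 6 + 580.645ms (6/5)
7. 3483.871ms @ 36/5 + 580.645ms (6/5)
8. 4064.516ms @ 42/5 + 580.645ms (6/5)
9. 4645.161ms @ 48/5 + 290.323ms (3/5)
10. 4935.484ms @ 51/5 + 290.323ms (3/5)
11. 5225.806ms @ 54/5 + 580.645ms (6/5)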